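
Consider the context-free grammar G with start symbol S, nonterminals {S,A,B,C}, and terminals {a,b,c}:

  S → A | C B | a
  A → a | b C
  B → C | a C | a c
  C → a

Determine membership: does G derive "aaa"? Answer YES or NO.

CNF form of G:
  S -> C B | T0 C | a
  A -> T0 C | a
  B -> T1 C | T1 T2 | a
  C -> a
  T0 -> b
  T1 -> a
  T2 -> c

Fill CYK table bottom-up:
  cell(0,0) a: {A,B,C,S,T1}  orig:{A,B,C,S}
  cell(1,1) a: {A,B,C,S,T1}  orig:{A,B,C,S}
  cell(2,2) a: {A,B,C,S,T1}  orig:{A,B,C,S}
  cell(0,1) aa: {B,S}
  cell(1,2) aa: {B,S}
  cell(0,2) aaa: {S}

S ∈ T[0,2] ⇒ YES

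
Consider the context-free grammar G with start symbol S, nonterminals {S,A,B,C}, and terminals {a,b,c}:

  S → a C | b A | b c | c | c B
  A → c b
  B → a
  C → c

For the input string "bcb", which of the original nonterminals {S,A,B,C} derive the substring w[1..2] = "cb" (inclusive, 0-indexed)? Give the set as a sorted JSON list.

Convert to CNF:
  S -> T0 B | T1 A | T1 T0 | T2 C | c
  A -> T0 T1
  B -> a
  C -> c
  T0 -> c
  T1 -> b
  T2 -> a

CYK table (by increasing span) (cells [i..j] with 1 ≤ i ≤ j ≤ 2 only):
  cell(1,1) c: {C,S,T0}  orig:{C,S}
  cell(2,2) b: {T1}  orig:{}
  cell(1,2) cb: {A}

Original NTs in T[1,2] deriving "cb": ["A"]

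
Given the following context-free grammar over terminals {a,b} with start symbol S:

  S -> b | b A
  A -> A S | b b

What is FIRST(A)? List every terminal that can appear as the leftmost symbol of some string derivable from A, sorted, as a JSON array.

FIRST iteration:
pass 1:
  A via A→b b: +{b}
  S via S→b: +{b}
  S: {b}  A: {b}
pass 2: (no change)
  S: {b}  A: {b}

FIRST(A) = ["b"]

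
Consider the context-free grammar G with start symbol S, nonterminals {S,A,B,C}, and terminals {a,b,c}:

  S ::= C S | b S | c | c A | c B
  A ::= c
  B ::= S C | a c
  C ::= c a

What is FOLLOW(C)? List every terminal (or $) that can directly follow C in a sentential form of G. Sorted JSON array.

Compute FIRST by fixpoint:
round 1:
  A via A→c: +{c}
  B via B→a c: +{a}
  C via C→c a: +{c}
  S via S→C S: +{c}
  S via S→b S: +{b}
  FIRST(S)={b,c}  FIRST(A)={c}  FIRST(B)={a}  FIRST(C)={c}
round 2:
  B via B→S C: +{b,c}
  FIRST(S)={b,c}  FIRST(A)={c}  FIRST(B)={a,b,c}  FIRST(C)={c}
round 3: (no change)
  FIRST(S)={b,c}  FIRST(A)={c}  FIRST(B)={a,b,c}  FIRST(C)={c}

FOLLOW sets:
FOLLOW(S) := {$}
[1]
  B→S C: FOLLOW(S) ⊇ FIRST(C) = {c}; new: +{c}
  S→C S: FOLLOW(C) ⊇ FIRST(S) = {b,c}; new: +{b,c}
  S→c A: FOLLOW(A) ⊇ FOLLOW(S) ⊇ {$,c}; new: +{$,c}
  S→c B: FOLLOW(B) ⊇ FOLLOW(S) ⊇ {$,c}; new: +{$,c}
  S: {$,c}  A: {$,c}  B: {$,c}  C: {b,c}
[2]
  B→S C: FOLLOW(C) ⊇ FOLLOW(B) ⊇ {$,c}; new: +{$}
  S: {$,c}  A: {$,c}  B: {$,c}  C: {$,b,c}
[3] (stable)
  S: {$,c}  A: {$,c}  B: {$,c}  C: {$,b,c}

FOLLOW(C) = ["$", "b", "c"]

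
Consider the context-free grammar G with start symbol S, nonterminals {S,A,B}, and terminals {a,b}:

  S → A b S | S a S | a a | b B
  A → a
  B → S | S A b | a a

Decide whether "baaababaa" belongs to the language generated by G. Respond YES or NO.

Convert to CNF:
  S -> A X5 | S X6 | T0 B | T1 T1
  A -> a
  B -> A X2 | S X3 | S X4 | T0 B | T1 T1
  T0 -> b
  T1 -> a
  X2 -> T0 S
  X3 -> A T0
  X4 -> T1 S
  X5 -> T0 S
  X6 -> T1 S

CYK fill:
  cell(0,0) b: {T0}  orig:{}
  cell(1,1) a: {A,T1}  orig:{A}
  cell(2,2) a: {A,T1}  orig:{A}
  cell(3,3) a: {A,T1}  orig:{A}
  cell(4,4) b: {T0}  orig:{}
  cell(5,5) a: {A,T1}  orig:{A}
  cell(6,6) b: {T0}  orig:{}
  cell(7,7) a: {A,T1}  orig:{A}
  cell(8,8) a: {A,T1}  orig:{A}
  cell(0,1) ba: ∅
  cell(1,2) aa: {B,S}
  cell(2,3) aa: {B,S}
  cell(3,4) ab: {X3}  orig:{}
  cell(4,5) ba: ∅
  cell(5,6) ab: {X3}  orig:{}
  cell(6,7) ba: ∅
  cell(7,8) aa: {B,S}
  cell(0,2) baa: {B,S,X2,X5}  orig:{B,S}
  cell(1,3) aaa: {X4,X6}  orig:{}
  cell(2,4) aab: ∅
  cell(3,5) aba: ∅
  cell(4,6) bab: ∅
  cell(5,7) aba: ∅
  cell(6,8) baa: {B,S,X2,X5}  orig:{B,S}
  cell(0,3) baaa: ∅
  cell(1,4) aaab: {B}
  cell(2,5) aaba: ∅
  cell(3,6) abab: ∅
  cell(4,7) baba: ∅
  cell(5,8) abaa: {B,S,X4,X6}  orig:{B,S}
  cell(0,4) baaab: {B,S}
  cell(1,5) aaaba: ∅
  cell(2,6) aabab: ∅
  cell(3,7) ababa: ∅
  cell(4,8) babaa: {B,S,X2,X5}  orig:{B,S}
  cell(0,5) baaaba: ∅
  cell(1,6) aaabab: ∅
  cell(2,7) aababa: ∅
  cell(3,8) ababaa: {B,S,X4,X6}  orig:{B,S}
  cell(0,6) baaabab: {B}
  cell(1,7) aaababa: ∅
  cell(2,8) aababaa: {X4,X6}  orig:{}
  cell(0,7) baaababa: ∅
  cell(1,8) aaababaa: {B,S}
  cell(0,8) baaababaa: {B,S,X2,X5}  orig:{B,S}

S ∈ T[0,8] ⇒ YES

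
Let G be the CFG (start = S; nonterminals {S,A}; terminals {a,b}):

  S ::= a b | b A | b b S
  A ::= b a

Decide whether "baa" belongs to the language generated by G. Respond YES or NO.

CNF form of G:
  S -> T0 A | T0 X2 | T1 T0
  A -> T0 T1
  T0 -> b
  T1 -> a
  X2 -> T0 S

Fill CYK table bottom-up:
  cell(0,0) b: {T0}  orig:{}
  cell(1,1) a: {T1}  orig:{}
  cell(2,2) a: {T1}  orig:{}
  cell(0,1) ba: {A}
  cell(1,2) aa: ∅
  cell(0,2) baa: ∅

S ∉ T[0,2] ⇒ NO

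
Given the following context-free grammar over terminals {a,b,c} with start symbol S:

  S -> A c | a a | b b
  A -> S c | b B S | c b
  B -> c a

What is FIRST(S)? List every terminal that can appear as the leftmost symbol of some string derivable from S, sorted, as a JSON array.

FIRST iteration:
round 1:
  A via A→b B S: +{b}
  A via A→c b: +{c}
  B via B→c a: +{c}
  S via S→A c: +{b,c}
  S via S→a a: +{a}
  FIRST(S)={a,b,c}  FIRST(A)={b,c}  FIRST(B)={c}
round 2:
  A via A→S c: +{a}
  FIRST(S)={a,b,c}  FIRST(A)={a,b,c}  FIRST(B)={c}
round 3: (stable)
  FIRST(S)={a,b,c}  FIRST(A)={a,b,c}  FIRST(B)={c}

FIRST(S) = ["a", "b", "c"]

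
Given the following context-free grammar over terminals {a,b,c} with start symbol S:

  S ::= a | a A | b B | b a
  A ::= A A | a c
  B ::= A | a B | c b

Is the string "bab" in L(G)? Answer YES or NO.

Convert to CNF:
  S -> T0 A | T2 B | T2 T0 | a
  A -> A A | T0 T1
  B -> A A | T0 B | T0 T1 | T1 T2
  T0 -> a
  T1 -> c
  T2 -> b

CYK fill:
  cell(0,0) b: {T2}  orig:{}
  cell(1,1) a: {S,T0}  orig:{S}
  cell(2,2) b: {T2}  orig:{}
  cell(0,1) ba: {S}
  cell(1,2) ab: ∅
  cell(0,2) bab: ∅

S ∉ T[0,2] ⇒ NO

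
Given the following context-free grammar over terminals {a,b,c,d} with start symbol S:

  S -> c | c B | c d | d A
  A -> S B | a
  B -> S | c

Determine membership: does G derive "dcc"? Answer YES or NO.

Convert to CNF:
  S -> T0 B | T0 T1 | T1 A | c
  A -> S B | a
  B -> T0 B | T0 T1 | T1 A | c
  T0 -> c
  T1 -> d

CYK fill:
  T[0,0] 'd' = {T1}  orig:{}
  T[1,1] 'c' = {B,S,T0}  orig:{B,S}
  T[2,2] 'c' = {B,S,T0}  orig:{B,S}
  T[0,1] 'dc' = ∅
  T[1,2] 'cc' = {A,B,S}
  T[0,2] 'dcc' = {B,S}

S ∈ T[0,2] ⇒ YES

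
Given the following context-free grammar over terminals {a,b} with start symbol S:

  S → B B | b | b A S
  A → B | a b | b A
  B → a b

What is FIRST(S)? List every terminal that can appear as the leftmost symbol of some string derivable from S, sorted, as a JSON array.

Compute FIRST by fixpoint:
iter 1:
  A via A→a b: +{a}
  A via A→b A: +{b}
  B via B→a b: +{a}
  S via S→B B: +{a}
  S via S→b: +{b}
  FIRST[S]={a,b}  FIRST[A]={a,b}  FIRST[B]={a}
iter 2: done
  FIRST[S]={a,b}  FIRST[A]={a,b}  FIRST[B]={a}

FIRST(S) = ["a", "b"]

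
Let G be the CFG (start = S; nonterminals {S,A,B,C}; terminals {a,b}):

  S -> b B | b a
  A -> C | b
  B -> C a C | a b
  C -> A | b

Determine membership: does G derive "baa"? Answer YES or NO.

CNF form of G:
  S -> T1 B | T1 T0
  A -> b
  B -> C X2 | T0 T1
  C -> b
  T0 -> a
  T1 -> b
  X2 -> T0 C

CYK table (by increasing span):
  cell(0,0) b: {A,C,T1}  orig:{A,C}
  cell(1,1) a: {T0}  orig:{}
  cell(2,2) a: {T0}  orig:{}
  cell(0,1) ba: {S}
  cell(1,2) aa: ∅
  cell(0,2) baa: ∅

S ∉ T[0,2] ⇒ NO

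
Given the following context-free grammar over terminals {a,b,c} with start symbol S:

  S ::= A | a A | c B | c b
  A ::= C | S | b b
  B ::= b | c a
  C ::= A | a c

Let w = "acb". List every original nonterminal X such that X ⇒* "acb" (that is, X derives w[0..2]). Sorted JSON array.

CNF form of G:
  S -> T0 A | T0 T1 | T1 B | T1 T2 | T2 T2
  A -> T0 A | T0 T1 | T1 B | T1 T2 | T2 T2
  B -> T1 T0 | b
  C -> T0 A | T0 T1 | T1 B | T1 T2 | T2 T2
  T0 -> a
  T1 -> c
  T2 -> b

CYK fill, restricted to cells inside w[0..2]:
  cell(0,0) a: {T0}  orig:{}
  cell(1,1) c: {T1}  orig:{}
  cell(2,2) b: {B,T2}  orig:{B}
  cell(0,1) ac: {A,C,S}
  cell(1,2) cb: {A,C,S}
  cell(0,2) acb: {A,C,S}

Original NTs in T[0,2] deriving "acb": ["A", "C", "S"]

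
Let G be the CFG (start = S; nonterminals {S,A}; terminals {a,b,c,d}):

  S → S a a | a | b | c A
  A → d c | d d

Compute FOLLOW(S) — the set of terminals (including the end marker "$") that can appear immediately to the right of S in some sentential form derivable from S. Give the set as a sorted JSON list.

FIRST sets, iterate to fixpoint:
pass 1:
  A via A→d c: +{d}
  S via S→a: +{a}
  S via S→b: +{b}
  S via S→c A: +{c}
  S: {a,b,c}  A: {d}
pass 2: — fixpoint
  S: {a,b,c}  A: {d}

FOLLOW iteration:
seed FOLLOW(S) with $
round 1:
  S→S a a: FOLLOW(S) ⊇ FIRST(a) = {a}; new: +{a}
  S→c A: FOLLOW(A) ⊇ FOLLOW(S) ⊇ {$,a}; new: +{$,a}
  FOLLOW[S]={$,a}  FOLLOW[A]={$,a}
round 2: (no change)
  FOLLOW[S]={$,a}  FOLLOW[A]={$,a}

FOLLOW(S) = ["$", "a"]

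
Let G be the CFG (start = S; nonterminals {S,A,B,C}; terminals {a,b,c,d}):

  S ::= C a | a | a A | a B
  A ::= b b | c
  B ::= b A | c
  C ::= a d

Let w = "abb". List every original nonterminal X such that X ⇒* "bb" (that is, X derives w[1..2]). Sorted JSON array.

CNF form of G:
  S -> C T1 | T1 A | T1 B | a
  A -> T0 T0 | c
  B -> T0 A | c
  C -> T1 T2
  T0 -> b
  T1 -> a
  T2 -> d

CYK table (by increasing span) (cells [i..j] with 1 ≤ i ≤ j ≤ 2 only):
  [1..1]={T0}  "b"  orig:{}
  [2..2]={T0}  "b"  orig:{}
  [1..2]={A}  "bb"

Original NTs in T[1,2] deriving "bb": ["A"]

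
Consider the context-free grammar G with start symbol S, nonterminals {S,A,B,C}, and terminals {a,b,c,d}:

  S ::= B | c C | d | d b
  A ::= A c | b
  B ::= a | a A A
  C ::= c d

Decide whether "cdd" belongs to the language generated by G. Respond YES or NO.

Convert to CNF:
  S -> T0 C | T1 X5 | T2 T3 | a | d
  A -> A T0 | b
  B -> T1 X4 | a
  C -> T0 T2
  T0 -> c
  T1 -> a
  T2 -> d
  T3 -> b
  X4 -> A A
  X5 -> A A

Fill CYK table bottom-up:
  [0..0]={T0}  "c"  orig:{}
  [1..1]={S,T2}  "d"  orig:{S}
  [2..2]={S,T2}  "d"  orig:{S}
  [0..1]={C}  "cd"
  [1..2]=∅  "dd"
  [0..2]=∅  "cdd"

S ∉ T[0,2] ⇒ NO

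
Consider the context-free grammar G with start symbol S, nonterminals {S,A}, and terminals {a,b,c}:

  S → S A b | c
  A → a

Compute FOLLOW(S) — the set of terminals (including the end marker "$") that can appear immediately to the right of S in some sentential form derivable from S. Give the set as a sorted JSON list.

FIRST sets, iterate to fixpoint:
iter 1:
  A via A→a: +{a}
  S via S→c: +{c}
  FIRST(S)={c}  FIRST(A)={a}
iter 2: done
  FIRST(S)={c}  FIRST(A)={a}

FOLLOW sets:
initialize: $ ∈ FOLLOW(S)
[1]
  S→S A b: FOLLOW(S) ⊇ FIRST(A) = {a}; new: +{a}
  S→S A b: FOLLOW(A) ⊇ FIRST(b) = {b}; new: +{b}
  FOLLOW(S)={$,a}  FOLLOW(A)={b}
[2] (no change)
  FOLLOW(S)={$,a}  FOLLOW(A)={b}

FOLLOW(S) = ["$", "a"]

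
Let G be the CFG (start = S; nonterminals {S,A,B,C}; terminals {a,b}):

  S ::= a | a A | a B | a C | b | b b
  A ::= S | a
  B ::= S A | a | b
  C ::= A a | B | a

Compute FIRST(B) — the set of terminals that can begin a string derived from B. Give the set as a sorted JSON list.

FIRST iteration:
pass 1:
  A via A→a: +{a}
  B via B→a: +{a}
  B via B→b: +{b}
  C via C→A a: +{a}
  C via C→B: +{b}
  S via S→a: +{a}
  S via S→b: +{b}
  FIRST[S]={a,b}  FIRST[A]={a}  FIRST[B]={a,b}  FIRST[C]={a,b}
pass 2:
  A via A→S: +{b}
  FIRST[S]={a,b}  FIRST[A]={a,b}  FIRST[B]={a,b}  FIRST[C]={a,b}
pass 3: (no change)
  FIRST[S]={a,b}  FIRST[A]={a,b}  FIRST[B]={a,b}  FIRST[C]={a,b}

FIRST(B) = ["a", "b"]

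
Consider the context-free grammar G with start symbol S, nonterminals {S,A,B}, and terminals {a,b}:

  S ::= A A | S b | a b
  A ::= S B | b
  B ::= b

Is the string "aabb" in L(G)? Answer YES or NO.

Convert to CNF:
  S -> A A | S T0 | T1 T0
  A -> S B | b
  B -> b
  T0 -> b
  T1 -> a

CYK fill:
  T[0,0] 'a' = {T1}  orig:{}
  T[1,1] 'a' = {T1}  orig:{}
  T[2,2] 'b' = {A,B,T0}  orig:{A,B}
  T[3,3] 'b' = {A,B,T0}  orig:{A,B}
  T[0,1] 'aa' = ∅
  T[1,2] 'ab' = {S}
  T[2,3] 'bb' = {S}
  T[0,2] 'aab' = ∅
  T[1,3] 'abb' = {A,S}
  T[0,3] 'aabb' = ∅

S ∉ T[0,3] ⇒ NO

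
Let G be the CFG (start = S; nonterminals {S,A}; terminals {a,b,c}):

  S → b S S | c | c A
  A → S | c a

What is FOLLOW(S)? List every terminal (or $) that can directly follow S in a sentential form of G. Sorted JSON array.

FIRST sets, iterate to fixpoint:
iter 1:
  A via A→c a: +{c}
  S via S→b S S: +{b}
  S via S→c: +{c}
  S: {b,c}  A: {c}
iter 2:
  A via A→S: +{b}
  S: {b,c}  A: {b,c}
iter 3: — fixpoint
  S: {b,c}  A: {b,c}

FOLLOW iteration:
seed FOLLOW(S) with $
pass 1:
  S→b S S: FOLLOW(S) ⊇ FIRST(S) = {b,c}; new: +{b,c}
  S→c A: FOLLOW(A) ⊇ FOLLOW(S) ⊇ {$,b,c}; new: +{$,b,c}
  S: {$,b,c}  A: {$,b,c}
pass 2: — fixpoint
  S: {$,b,c}  A: {$,b,c}

FOLLOW(S) = ["$", "b", "c"]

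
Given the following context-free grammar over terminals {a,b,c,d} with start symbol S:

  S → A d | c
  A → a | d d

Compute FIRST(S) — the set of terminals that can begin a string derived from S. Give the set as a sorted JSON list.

FIRST sets, iterate to fixpoint:
pass 1:
  A via A→a: +{a}
  A via A→d d: +{d}
  S via S→A d: +{a,d}
  S via S→c: +{c}
  S: {a,c,d}  A: {a,d}
pass 2: (no change)
  S: {a,c,d}  A: {a,d}

FIRST(S) = ["a", "c", "d"]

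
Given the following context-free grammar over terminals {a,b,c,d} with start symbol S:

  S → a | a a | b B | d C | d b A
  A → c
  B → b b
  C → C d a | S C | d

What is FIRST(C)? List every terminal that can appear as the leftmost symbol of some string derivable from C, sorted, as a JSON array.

FIRST sets, iterate to fixpoint:
round 1:
  A via A→c: +{c}
  B via B→b b: +{b}
  C via C→d: +{d}
  S via S→a: +{a}
  S via S→b B: +{b}
  S via S→d C: +{d}
  S: {a,b,d}  A: {c}  B: {b}  C: {d}
round 2:
  C via C→S C: +{a,b}
  S: {a,b,d}  A: {c}  B: {b}  C: {a,b,d}
round 3: (no change)
  S: {a,b,d}  A: {c}  B: {b}  C: {a,b,d}

FIRST(C) = ["a", "b", "d"]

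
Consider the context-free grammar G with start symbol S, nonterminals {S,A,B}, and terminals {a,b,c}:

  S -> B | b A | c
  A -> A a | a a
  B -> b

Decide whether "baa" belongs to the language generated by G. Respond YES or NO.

Convert to CNF:
  S -> T1 A | b | c
  A -> A T0 | T0 T0
  B -> b
  T0 -> a
  T1 -> b

CYK table (by increasing span):
  T[0,0] 'b' = {B,S,T1}  orig:{B,S}
  T[1,1] 'a' = {T0}  orig:{}
  T[2,2] 'a' = {T0}  orig:{}
  T[0,1] 'ba' = ∅
  T[1,2] 'aa' = {A}
  T[0,2] 'baa' = {S}

S ∈ T[0,2] ⇒ YES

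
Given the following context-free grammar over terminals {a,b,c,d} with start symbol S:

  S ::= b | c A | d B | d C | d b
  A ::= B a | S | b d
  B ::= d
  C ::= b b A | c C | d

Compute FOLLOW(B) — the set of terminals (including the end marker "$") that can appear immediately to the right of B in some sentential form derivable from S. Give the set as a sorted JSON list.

FIRST iteration:
pass 1:
  A via A→b d: +{b}
  B via B→d: +{d}
  C via C→b b A: +{b}
  C via C→c C: +{c}
  C via C→d: +{d}
  S via S→b: +{b}
  S via S→c A: +{c}
  S via S→d B: +{d}
  FIRST(S)={b,c,d}  FIRST(A)={b}  FIRST(B)={d}  FIRST(C)={b,c,d}
pass 2:
  A via A→B a: +{d}
  A via A→S: +{c}
  FIRST(S)={b,c,d}  FIRST(A)={b,c,d}  FIRST(B)={d}  FIRST(C)={b,c,d}
pass 3: (no change)
  FIRST(S)={b,c,d}  FIRST(A)={b,c,d}  FIRST(B)={d}  FIRST(C)={b,c,d}

FOLLOW iteration:
initialize: $ ∈ FOLLOW(S)
[1]
  A→B a: FOLLOW(B) ⊇ FIRST(a) = {a}; new: +{a}
  S→c A: FOLLOW(A) ⊇ FOLLOW(S) ⊇ {$}; new: +{$}
  S→d B: FOLLOW(B) ⊇ FOLLOW(S) ⊇ {$}; new: +{$}
  S→d C: FOLLOW(C) ⊇ FOLLOW(S) ⊇ {$}; new: +{$}
  FOLLOW[S]={$}  FOLLOW[A]={$}  FOLLOW[B]={$,a}  FOLLOW[C]={$}
[2] done
  FOLLOW[S]={$}  FOLLOW[A]={$}  FOLLOW[B]={$,a}  FOLLOW[C]={$}

FOLLOW(B) = ["$", "a"]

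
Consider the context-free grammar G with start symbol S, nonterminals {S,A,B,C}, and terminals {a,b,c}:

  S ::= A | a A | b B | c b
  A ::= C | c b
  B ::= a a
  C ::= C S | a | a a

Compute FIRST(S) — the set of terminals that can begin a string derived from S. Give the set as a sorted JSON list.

FIRST iteration:
round 1:
  A via A→c b: +{c}
  B via B→a a: +{a}
  C via C→a: +{a}
  S via S→A: +{c}
  S via S→a A: +{a}
  S via S→b B: +{b}
  FIRST(S)={a,b,c}  FIRST(A)={c}  FIRST(B)={a}  FIRST(C)={a}
round 2:
  A via A→C: +{a}
  FIRST(S)={a,b,c}  FIRST(A)={a,c}  FIRST(B)={a}  FIRST(C)={a}
round 3: (no change)
  FIRST(S)={a,b,c}  FIRST(A)={a,c}  FIRST(B)={a}  FIRST(C)={a}

FIRST(S) = ["a", "b", "c"]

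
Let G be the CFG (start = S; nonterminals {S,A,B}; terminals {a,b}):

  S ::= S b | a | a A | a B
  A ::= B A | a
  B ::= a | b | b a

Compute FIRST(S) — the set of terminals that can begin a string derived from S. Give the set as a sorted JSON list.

FIRST sets, iterate to fixpoint:
iter 1:
  A via A→a: +{a}
  B via B→a: +{a}
  B via B→b: +{b}
  S via S→a: +{a}
  S: {a}  A: {a}  B: {a,b}
iter 2:
  A via A→B A: +{b}
  S: {a}  A: {a,b}  B: {a,b}
iter 3: done
  S: {a}  A: {a,b}  B: {a,b}

FIRST(S) = ["a"]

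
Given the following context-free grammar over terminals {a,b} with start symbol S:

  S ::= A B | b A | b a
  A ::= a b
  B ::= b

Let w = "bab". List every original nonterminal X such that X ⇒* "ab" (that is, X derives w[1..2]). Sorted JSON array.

CNF form of G:
  S -> A B | T1 A | T1 T0
  A -> T0 T1
  B -> b
  T0 -> a
  T1 -> b

CYK table (by increasing span) (cells [i..j] with 1 ≤ i ≤ j ≤ 2 only):
  T[1,1] 'a' = {T0}  orig:{}
  T[2,2] 'b' = {B,T1}  orig:{B}
  T[1,2] 'ab' = {A}

Original NTs in T[1,2] deriving "ab": ["A"]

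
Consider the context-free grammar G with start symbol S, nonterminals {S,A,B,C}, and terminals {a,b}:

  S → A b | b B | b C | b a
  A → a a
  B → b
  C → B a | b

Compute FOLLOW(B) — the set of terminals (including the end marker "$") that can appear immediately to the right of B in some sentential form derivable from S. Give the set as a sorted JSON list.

FIRST iteration:
[1]
  A via A→a a: +{a}
  B via B→b: +{b}
  C via C→B a: +{b}
  S via S→A b: +{a}
  S via S→b B: +{b}
  FIRST[S]={a,b}  FIRST[A]={a}  FIRST[B]={b}  FIRST[C]={b}
[2] (stable)
  FIRST[S]={a,b}  FIRST[A]={a}  FIRST[B]={b}  FIRST[C]={b}

FOLLOW sets:
seed FOLLOW(S) with $
round 1:
  C→B a: FOLLOW(B) ⊇ FIRST(a) = {a}; new: +{a}
  S→A b: FOLLOW(A) ⊇ FIRST(b) = {b}; new: +{b}
  S→b B: FOLLOW(B) ⊇ FOLLOW(S) ⊇ {$}; new: +{$}
  S→b C: FOLLOW(C) ⊇ FOLLOW(S) ⊇ {$}; new: +{$}
  FOLLOW[S]={$}  FOLLOW[A]={b}  FOLLOW[B]={$,a}  FOLLOW[C]={$}
round 2: (no change)
  FOLLOW[S]={$}  FOLLOW[A]={b}  FOLLOW[B]={$,a}  FOLLOW[C]={$}

FOLLOW(B) = ["$", "a"]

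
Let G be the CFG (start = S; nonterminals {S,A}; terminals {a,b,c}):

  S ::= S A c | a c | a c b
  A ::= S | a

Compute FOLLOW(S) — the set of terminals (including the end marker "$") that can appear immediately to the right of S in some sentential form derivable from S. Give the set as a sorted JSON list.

FIRST iteration:
pass 1:
  A via A→a: +{a}
  S via S→a c: +{a}
  FIRST(S)={a}  FIRST(A)={a}
pass 2: done
  FIRST(S)={a}  FIRST(A)={a}

FOLLOW sets:
FOLLOW(S) := {$}
pass 1:
  S→S A c: FOLLOW(S) ⊇ FIRST(A) = {a}; new: +{a}
  S→S A c: FOLLOW(A) ⊇ FIRST(c) = {c}; new: +{c}
  S: {$,a}  A: {c}
pass 2:
  A→S: FOLLOW(S) ⊇ FOLLOW(A) ⊇ {c}; new: +{c}
  S: {$,a,c}  A: {c}
pass 3: (no change)
  S: {$,a,c}  A: {c}

FOLLOW(S) = ["$", "a", "c"]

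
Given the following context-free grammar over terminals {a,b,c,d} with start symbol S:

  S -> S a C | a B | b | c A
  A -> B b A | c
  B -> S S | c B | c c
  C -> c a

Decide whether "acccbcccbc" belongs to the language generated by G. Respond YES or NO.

Convert to CNF:
  S -> S X4 | T1 A | T2 B | b
  A -> B X3 | c
  B -> S S | T1 B | T1 T1
  C -> T1 T2
  T0 -> b
  T1 -> c
  T2 -> a
  X3 -> T0 A
  X4 -> T2 C

CYK table (by increasing span):
  T[0,0] 'a' = {T2}  orig:{}
  T[1,1] 'c' = {A,T1}  orig:{A}
  T[2,2] 'c' = {A,T1}  orig:{A}
  T[3,3] 'c' = {A,T1}  orig:{A}
  T[4,4] 'b' = {S,T0}  orig:{S}
  T[5,5] 'c' = {A,T1}  orig:{A}
  T[6,6] 'c' = {A,T1}  orig:{A}
  T[7,7] 'c' = {A,T1}  orig:{A}
  T[8,8] 'b' = {S,T0}  orig:{S}
  T[9,9] 'c' = {A,T1}  orig:{A}
  T[0,1] 'ac' = ∅
  T[1,2] 'cc' = {B,S}
  T[2,3] 'cc' = {B,S}
  T[3,4] 'cb' = ∅
  T[4,5] 'bc' = {X3}  orig:{}
  T[5,6] 'cc' = {B,S}
  T[6,7] 'cc' = {B,S}
  T[7,8] 'cb' = ∅
  T[8,9] 'bc' = {X3}  orig:{}
  T[0,2] 'acc' = {S}
  T[1,3] 'ccc' = {B}
  T[2,4] 'ccb' = {B}
  T[3,5] 'cbc' = ∅
  T[4,6] 'bcc' = {B}
  T[5,7] 'ccc' = {B}
  T[6,8] 'ccb' = {B}
  T[7,9] 'cbc' = ∅
  T[0,3] 'accc' = {S}
  T[1,4] 'cccb' = {B}
  T[2,5] 'ccbc' = {A}
  T[3,6] 'cbcc' = {B}
  T[4,7] 'bccc' = ∅
  T[5,8] 'cccb' = {B}
  T[6,9] 'ccbc' = {A}
  T[0,4] 'acccb' = {B,S}
  T[1,5] 'cccbc' = {A,S}
  T[2,6] 'ccbcc' = {B}
  T[3,7] 'cbccc' = ∅
  T[4,8] 'bcccb' = ∅
  T[5,9] 'cccbc' = {A,S}
  T[0,5] 'acccbc' = ∅
  T[1,6] 'cccbcc' = {B}
  T[2,7] 'ccbccc' = ∅
  T[3,8] 'cbcccb' = ∅
  T[4,9] 'bcccbc' = {B,X3}  orig:{B}
  T[0,6] 'acccbcc' = {B,S}
  T[1,7] 'cccbccc' = {B}
  T[2,8] 'ccbcccb' = ∅
  T[3,9] 'cbcccbc' = {B}
  T[0,7] 'acccbccc' = {S}
  T[1,8] 'cccbcccb' = ∅
  T[2,9] 'ccbcccbc' = {A,B}
  T[0,8] 'acccbcccb' = {B}
  T[1,9] 'cccbcccbc' = {A,B,S}
  T[0,9] 'acccbcccbc' = {B,S}

S ∈ T[0,9] ⇒ YES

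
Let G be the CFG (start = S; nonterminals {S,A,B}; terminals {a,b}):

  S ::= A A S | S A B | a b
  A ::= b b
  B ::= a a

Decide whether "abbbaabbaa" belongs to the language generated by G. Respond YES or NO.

CNF form of G:
  S -> A X2 | S X3 | T1 T0
  A -> T0 T0
  B -> T1 T1
  T0 -> b
  T1 -> a
  X2 -> A S
  X3 -> A B

CYK fill:
  T[0,0] 'a' = {T1}  orig:{}
  T[1,1] 'b' = {T0}  orig:{}
  T[2,2] 'b' = {T0}  orig:{}
  T[3,3] 'b' = {T0}  orig:{}
  T[4,4] 'a' = {T1}  orig:{}
  T[5,5] 'a' = {T1}  orig:{}
  T[6,6] 'b' = {T0}  orig:{}
  T[7,7] 'b' = {T0}  orig:{}
  T[8,8] 'a' = {T1}  orig:{}
  T[9,9] 'a' = {T1}  orig:{}
  T[0,1] 'ab' = {S}
  T[1,2] 'bb' = {A}
  T[2,3] 'bb' = {A}
  T[3,4] 'ba' = ∅
  T[4,5] 'aa' = {B}
  T[5,6] 'ab' = {S}
  T[6,7] 'bb' = {A}
  T[7,8] 'ba' = ∅
  T[8,9] 'aa' = {B}
  T[0,2] 'abb' = ∅
  T[1,3] 'bbb' = ∅
  T[2,4] 'bba' = ∅
  T[3,5] 'baa' = ∅
  T[4,6] 'aab' = ∅
  T[5,7] 'abb' = ∅
  T[6,8] 'bba' = ∅
  T[7,9] 'baa' = ∅
  T[0,3] 'abbb' = ∅
  T[1,4] 'bbba' = ∅
  T[2,5] 'bbaa' = {X3}  orig:{}
  T[3,6] 'baab' = ∅
  T[4,7] 'aabb' = ∅
  T[5,8] 'abba' = ∅
  T[6,9] 'bbaa' = {X3}  orig:{}
  T[0,4] 'abbba' = ∅
  T[1,5] 'bbbaa' = ∅
  T[2,6] 'bbaab' = ∅
  T[3,7] 'baabb' = ∅
  T[4,8] 'aabba' = ∅
  T[5,9] 'abbaa' = ∅
  T[0,5] 'abbbaa' = {S}
  T[1,6] 'bbbaab' = ∅
  T[2,7] 'bbaabb' = ∅
  T[3,8] 'baabba' = ∅
  T[4,9] 'aabbaa' = ∅
  T[0,6] 'abbbaab' = ∅
  T[1,7] 'bbbaabb' = ∅
  T[2,8] 'bbaabba' = ∅
  T[3,9] 'baabbaa' = ∅
  T[0,7] 'abbbaabb' = ∅
  T[1,8] 'bbbaabba' = ∅
  T[2,9] 'bbaabbaa' = ∅
  T[0,8] 'abbbaabba' = ∅
  T[1,9] 'bbbaabbaa' = ∅
  T[0,9] 'abbbaabbaa' = {S}

S ∈ T[0,9] ⇒ YES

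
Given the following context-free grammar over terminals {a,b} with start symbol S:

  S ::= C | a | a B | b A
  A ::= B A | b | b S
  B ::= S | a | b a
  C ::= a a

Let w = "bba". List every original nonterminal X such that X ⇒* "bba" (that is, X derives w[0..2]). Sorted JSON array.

Convert to CNF:
  S -> T0 A | T1 B | T1 T1 | a
  A -> B A | T0 S | b
  B -> T0 A | T0 T1 | T1 B | T1 T1 | a
  C -> T1 T1
  T0 -> b
  T1 -> a

CYK fill (cells [i..j] with 0 ≤ i ≤ j ≤ 2 only):
  [0..0]={A,T0}  "b"  orig:{A}
  [1..1]={A,T0}  "b"  orig:{A}
  [2..2]={B,S,T1}  "a"  orig:{B,S}
  [0..1]={B,S}  "bb"
  [1..2]={A,B}  "ba"
  [0..2]={B,S}  "bba"

Original NTs in T[0,2] deriving "bba": ["B", "S"]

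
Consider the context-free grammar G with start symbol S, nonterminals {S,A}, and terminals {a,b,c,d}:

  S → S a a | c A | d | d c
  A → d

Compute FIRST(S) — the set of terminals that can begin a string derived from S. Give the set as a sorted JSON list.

Compute FIRST by fixpoint:
iter 1:
  A via A→d: +{d}
  S via S→c A: +{c}
  S via S→d: +{d}
  FIRST(S)={c,d}  FIRST(A)={d}
iter 2: — fixpoint
  FIRST(S)={c,d}  FIRST(A)={d}

FIRST(S) = ["c", "d"]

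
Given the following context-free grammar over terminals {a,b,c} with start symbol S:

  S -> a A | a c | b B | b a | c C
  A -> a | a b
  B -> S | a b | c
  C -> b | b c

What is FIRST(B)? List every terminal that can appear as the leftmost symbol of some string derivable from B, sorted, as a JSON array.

Compute FIRST by fixpoint:
[1]
  A via A→a: +{a}
  B via B→a b: +{a}
  B via B→c: +{c}
  C via C→b: +{b}
  S via S→a A: +{a}
  S via S→b B: +{b}
  S via S→c C: +{c}
  FIRST[S]={a,b,c}  FIRST[A]={a}  FIRST[B]={a,c}  FIRST[C]={b}
[2]
  B via B→S: +{b}
  FIRST[S]={a,b,c}  FIRST[A]={a}  FIRST[B]={a,b,c}  FIRST[C]={b}
[3] done
  FIRST[S]={a,b,c}  FIRST[A]={a}  FIRST[B]={a,b,c}  FIRST[C]={b}

FIRST(B) = ["a", "b", "c"]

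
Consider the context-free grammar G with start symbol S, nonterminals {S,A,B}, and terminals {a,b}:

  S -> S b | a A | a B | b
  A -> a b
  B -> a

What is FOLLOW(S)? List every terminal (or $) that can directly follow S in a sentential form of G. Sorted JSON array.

FIRST sets, iterate to fixpoint:
pass 1:
  A via A→a b: +{a}
  B via B→a: +{a}
  S via S→a A: +{a}
  S via S→b: +{b}
  FIRST[S]={a,b}  FIRST[A]={a}  FIRST[B]={a}
pass 2: (stable)
  FIRST[S]={a,b}  FIRST[A]={a}  FIRST[B]={a}

Compute FOLLOW by fixpoint:
FOLLOW(S) := {$}
round 1:
  S→S b: FOLLOW(S) ⊇ FIRST(b) = {b}; new: +{b}
  S→a A: FOLLOW(A) ⊇ FOLLOW(S) ⊇ {$,b}; new: +{$,b}
  S→a B: FOLLOW(B) ⊇ FOLLOW(S) ⊇ {$,b}; new: +{$,b}
  FOLLOW[S]={$,b}  FOLLOW[A]={$,b}  FOLLOW[B]={$,b}
round 2: (stable)
  FOLLOW[S]={$,b}  FOLLOW[A]={$,b}  FOLLOW[B]={$,b}

FOLLOW(S) = ["$", "b"]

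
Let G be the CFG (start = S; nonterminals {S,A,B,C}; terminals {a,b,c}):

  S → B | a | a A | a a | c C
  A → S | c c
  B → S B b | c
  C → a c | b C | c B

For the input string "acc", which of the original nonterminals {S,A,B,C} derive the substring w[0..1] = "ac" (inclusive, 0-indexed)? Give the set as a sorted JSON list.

Convert to CNF:
  S -> S X5 | T1 A | T1 T1 | T2 C | a | c
  A -> S X3 | T1 A | T1 T1 | T2 C | T2 T2 | a | c
  B -> S X4 | c
  C -> T0 C | T1 T2 | T2 B
  T0 -> b
  T1 -> a
  T2 -> c
  X3 -> B T0
  X4 -> B T0
  X5 -> B T0

CYK table (by increasing span) — only the sub-triangle for w[0..1]:
  T[0,0] 'a' = {A,S,T1}  orig:{A,S}
  T[1,1] 'c' = {A,B,S,T2}  orig:{A,B,S}
  T[0,1] 'ac' = {A,C,S}

Original NTs in T[0,1] deriving "ac": ["A", "C", "S"]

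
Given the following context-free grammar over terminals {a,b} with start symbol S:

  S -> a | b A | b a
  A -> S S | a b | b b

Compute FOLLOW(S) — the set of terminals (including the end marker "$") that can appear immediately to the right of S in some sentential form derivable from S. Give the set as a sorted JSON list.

FIRST iteration:
[1]
  A via A→a b: +{a}
  A via A→b b: +{b}
  S via S→a: +{a}
  S via S→b A: +{b}
  FIRST[S]={a,b}  FIRST[A]={a,b}
[2] (no change)
  FIRST[S]={a,b}  FIRST[A]={a,b}

FOLLOW sets:
seed FOLLOW(S) with $
pass 1:
  A→S S: FOLLOW(S) ⊇ FIRST(S) = {a,b}; new: +{a,b}
  S→b A: FOLLOW(A) ⊇ FOLLOW(S) ⊇ {$,a,b}; new: +{$,a,b}
  FOLLOW[S]={$,a,b}  FOLLOW[A]={$,a,b}
pass 2: — fixpoint
  FOLLOW[S]={$,a,b}  FOLLOW[A]={$,a,b}

FOLLOW(S) = ["$", "a", "b"]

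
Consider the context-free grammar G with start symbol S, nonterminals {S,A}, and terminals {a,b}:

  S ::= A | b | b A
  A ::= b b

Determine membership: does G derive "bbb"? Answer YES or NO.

Convert to CNF:
  S -> T0 A | T0 T0 | b
  A -> T0 T0
  T0 -> b

CYK table (by increasing span):
  T[0,0] 'b' = {S,T0}  orig:{S}
  T[1,1] 'b' = {S,T0}  orig:{S}
  T[2,2] 'b' = {S,T0}  orig:{S}
  T[0,1] 'bb' = {A,S}
  T[1,2] 'bb' = {A,S}
  T[0,2] 'bbb' = {S}

S ∈ T[0,2] ⇒ YES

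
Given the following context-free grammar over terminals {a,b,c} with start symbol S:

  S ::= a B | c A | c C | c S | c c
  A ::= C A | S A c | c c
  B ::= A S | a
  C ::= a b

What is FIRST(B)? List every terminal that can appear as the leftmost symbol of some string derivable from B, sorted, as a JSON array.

FIRST sets, iterate to fixpoint:
pass 1:
  A via A→c c: +{c}
  B via B→A S: +{c}
  B via B→a: +{a}
  C via C→a b: +{a}
  S via S→a B: +{a}
  S via S→c A: +{c}
  S: {a,c}  A: {c}  B: {a,c}  C: {a}
pass 2:
  A via A→C A: +{a}
  S: {a,c}  A: {a,c}  B: {a,c}  C: {a}
pass 3: done
  S: {a,c}  A: {a,c}  B: {a,c}  C: {a}

FIRST(B) = ["a", "c"]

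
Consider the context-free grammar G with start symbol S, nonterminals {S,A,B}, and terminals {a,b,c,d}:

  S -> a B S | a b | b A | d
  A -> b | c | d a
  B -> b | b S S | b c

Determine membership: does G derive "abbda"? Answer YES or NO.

CNF form of G:
  S -> T1 T2 | T1 X5 | T2 A | d
  A -> T0 T1 | b | c
  B -> T2 T3 | T2 X4 | b
  T0 -> d
  T1 -> a
  T2 -> b
  T3 -> c
  X4 -> S S
  X5 -> B S

CYK table (by increasing span):
  cell(0,0) a: {T1}  orig:{}
  cell(1,1) b: {A,B,T2}  orig:{A,B}
  cell(2,2) b: {A,B,T2}  orig:{A,B}
  cell(3,3) d: {S,T0}  orig:{S}
  cell(4,4) a: {T1}  orig:{}
  cell(0,1) ab: {S}
  cell(1,2) bb: {S}
  cell(2,3) bd: {X5}  orig:{}
  cell(3,4) da: {A}
  cell(0,2) abb: ∅
  cell(1,3) bbd: {X4}  orig:{}
  cell(2,4) bda: {S}
  cell(0,3) abbd: ∅
  cell(1,4) bbda: {X5}  orig:{}
  cell(0,4) abbda: {S,X4}  orig:{S}

S ∈ T[0,4] ⇒ YES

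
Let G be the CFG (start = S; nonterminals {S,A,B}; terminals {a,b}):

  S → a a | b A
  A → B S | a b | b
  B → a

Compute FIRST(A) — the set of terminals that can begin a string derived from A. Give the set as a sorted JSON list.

Compute FIRST by fixpoint:
iter 1:
  A via A→a b: +{a}
  A via A→b: +{b}
  B via B→a: +{a}
  S via S→a a: +{a}
  S via S→b A: +{b}
  FIRST[S]={a,b}  FIRST[A]={a,b}  FIRST[B]={a}
iter 2: done
  FIRST[S]={a,b}  FIRST[A]={a,b}  FIRST[B]={a}

FIRST(A) = ["a", "b"]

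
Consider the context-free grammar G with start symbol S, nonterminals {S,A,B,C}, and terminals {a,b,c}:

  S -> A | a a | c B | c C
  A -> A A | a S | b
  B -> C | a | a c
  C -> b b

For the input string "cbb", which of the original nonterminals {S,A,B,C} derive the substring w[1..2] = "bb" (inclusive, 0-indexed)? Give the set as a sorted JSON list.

Convert to CNF:
  S -> A A | T0 S | T0 T0 | T1 B | T1 C | b
  A -> A A | T0 S | b
  B -> T0 T1 | T2 T2 | a
  C -> T2 T2
  T0 -> a
  T1 -> c
  T2 -> b

CYK fill (cells [i..j] with 1 ≤ i ≤ j ≤ 2 only):
  T[1,1] 'b' = {A,S,T2}  orig:{A,S}
  T[2,2] 'b' = {A,S,T2}  orig:{A,S}
  T[1,2] 'bb' = {A,B,C,S}

Original NTs in T[1,2] deriving "bb": ["A", "B", "C", "S"]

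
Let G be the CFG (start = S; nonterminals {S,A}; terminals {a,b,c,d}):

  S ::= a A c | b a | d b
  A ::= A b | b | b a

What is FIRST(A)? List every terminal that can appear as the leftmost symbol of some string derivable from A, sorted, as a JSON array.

Compute FIRST by fixpoint:
pass 1:
  A via A→b: +{b}
  S via S→a A c: +{a}
  S via S→b a: +{b}
  S via S→d b: +{d}
  S: {a,b,d}  A: {b}
pass 2: done
  S: {a,b,d}  A: {b}

FIRST(A) = ["b"]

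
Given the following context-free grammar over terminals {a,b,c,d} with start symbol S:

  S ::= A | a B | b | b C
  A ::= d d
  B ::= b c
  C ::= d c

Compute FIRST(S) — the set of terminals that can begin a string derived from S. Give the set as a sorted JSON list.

FIRST sets, iterate to fixpoint:
pass 1:
  A via A→d d: +{d}
  B via B→b c: +{b}
  C via C→d c: +{d}
  S via S→A: +{d}
  S via S→a B: +{a}
  S via S→b: +{b}
  S: {a,b,d}  A: {d}  B: {b}  C: {d}
pass 2: (no change)
  S: {a,b,d}  A: {d}  B: {b}  C: {d}

FIRST(S) = ["a", "b", "d"]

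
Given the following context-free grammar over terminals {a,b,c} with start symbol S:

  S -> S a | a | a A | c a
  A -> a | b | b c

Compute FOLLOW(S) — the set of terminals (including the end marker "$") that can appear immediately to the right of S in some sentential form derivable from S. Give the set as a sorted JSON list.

FIRST sets, iterate to fixpoint:
pass 1:
  A via A→a: +{a}
  A via A→b: +{b}
  S via S→a: +{a}
  S via S→c a: +{c}
  FIRST[S]={a,c}  FIRST[A]={a,b}
pass 2: (no change)
  FIRST[S]={a,c}  FIRST[A]={a,b}

Compute FOLLOW by fixpoint:
initialize: $ ∈ FOLLOW(S)
[1]
  S→S a: FOLLOW(S) ⊇ FIRST(a) = {a}; new: +{a}
  S→a A: FOLLOW(A) ⊇ FOLLOW(S) ⊇ {$,a}; new: +{$,a}
  S: {$,a}  A: {$,a}
[2] (no change)
  S: {$,a}  A: {$,a}

FOLLOW(S) = ["$", "a"]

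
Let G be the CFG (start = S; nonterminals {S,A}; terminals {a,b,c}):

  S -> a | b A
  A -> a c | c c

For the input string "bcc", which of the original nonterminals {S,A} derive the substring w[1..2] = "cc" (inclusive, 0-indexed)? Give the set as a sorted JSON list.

Convert to CNF:
  S -> T2 A | a
  A -> T0 T1 | T1 T1
  T0 -> a
  T1 -> c
  T2 -> b

CYK fill, restricted to cells inside w[1..2]:
  [1..1]={T1}  "c"  orig:{}
  [2..2]={T1}  "c"  orig:{}
  [1..2]={A}  "cc"

Original NTs in T[1,2] deriving "cc": ["A"]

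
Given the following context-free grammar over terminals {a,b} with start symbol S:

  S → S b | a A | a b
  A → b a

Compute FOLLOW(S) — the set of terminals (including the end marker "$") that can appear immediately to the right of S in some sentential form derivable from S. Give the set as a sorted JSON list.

FIRST sets, iterate to fixpoint:
round 1:
  A via A→b a: +{b}
  S via S→a A: +{a}
  FIRST[S]={a}  FIRST[A]={b}
round 2: (stable)
  FIRST[S]={a}  FIRST[A]={b}

FOLLOW iteration:
FOLLOW(S) := {$}
round 1:
  S→S b: FOLLOW(S) ⊇ FIRST(b) = {b}; new: +{b}
  S→a A: FOLLOW(A) ⊇ FOLLOW(S) ⊇ {$,b}; new: +{$,b}
  S: {$,b}  A: {$,b}
round 2: (stable)
  S: {$,b}  A: {$,b}

FOLLOW(S) = ["$", "b"]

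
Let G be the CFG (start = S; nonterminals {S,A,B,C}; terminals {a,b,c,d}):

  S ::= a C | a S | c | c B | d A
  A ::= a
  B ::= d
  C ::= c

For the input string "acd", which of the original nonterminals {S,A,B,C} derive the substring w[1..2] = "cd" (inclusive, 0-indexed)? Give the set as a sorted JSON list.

CNF form of G:
  S -> T0 C | T0 S | T1 B | T2 A | c
  A -> a
  B -> d
  C -> c
  T0 -> a
  T1 -> c
  T2 -> d

Fill CYK table bottom-up, restricted to cells inside w[1..2]:
  cell(1,1) c: {C,S,T1}  orig:{C,S}
  cell(2,2) d: {B,T2}  orig:{B}
  cell(1,2) cd: {S}

Original NTs in T[1,2] deriving "cd": ["S"]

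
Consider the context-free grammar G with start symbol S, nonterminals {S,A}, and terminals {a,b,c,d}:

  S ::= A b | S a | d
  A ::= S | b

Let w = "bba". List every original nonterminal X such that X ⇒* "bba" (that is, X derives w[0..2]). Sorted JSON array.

CNF form of G:
  S -> A T0 | S T1 | d
  A -> A T0 | S T1 | b | d
  T0 -> b
  T1 -> a

Fill CYK table bottom-up — only the sub-triangle for w[0..2]:
  T[0,0] 'b' = {A,T0}  orig:{A}
  T[1,1] 'b' = {A,T0}  orig:{A}
  T[2,2] 'a' = {T1}  orig:{}
  T[0,1] 'bb' = {A,S}
  T[1,2] 'ba' = ∅
  T[0,2] 'bba' = {A,S}

Original NTs in T[0,2] deriving "bba": ["A", "S"]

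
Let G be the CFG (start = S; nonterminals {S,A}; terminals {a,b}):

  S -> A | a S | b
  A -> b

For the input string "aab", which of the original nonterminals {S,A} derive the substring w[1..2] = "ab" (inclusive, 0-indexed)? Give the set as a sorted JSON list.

Convert to CNF:
  S -> T0 S | b
  A -> b
  T0 -> a

Fill CYK table bottom-up — only the sub-triangle for w[1..2]:
  cell(1,1) a: {T0}  orig:{}
  cell(2,2) b: {A,S}
  cell(1,2) ab: {S}

Original NTs in T[1,2] deriving "ab": ["S"]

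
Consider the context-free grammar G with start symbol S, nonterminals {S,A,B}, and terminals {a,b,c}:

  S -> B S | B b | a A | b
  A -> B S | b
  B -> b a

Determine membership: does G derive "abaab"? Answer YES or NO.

CNF form of G:
  S -> B S | B T0 | T1 A | b
  A -> B S | b
  B -> T0 T1
  T0 -> b
  T1 -> a

CYK table (by increasing span):
  T[0,0] 'a' = {T1}  orig:{}
  T[1,1] 'b' = {A,S,T0}  orig:{A,S}
  T[2,2] 'a' = {T1}  orig:{}
  T[3,3] 'a' = {T1}  orig:{}
  T[4,4] 'b' = {A,S,T0}  orig:{A,S}
  T[0,1] 'ab' = {S}
  T[1,2] 'ba' = {B}
  T[2,3] 'aa' = ∅
  T[3,4] 'ab' = {S}
  T[0,2] 'aba' = ∅
  T[1,3] 'baa' = ∅
  T[2,4] 'aab' = ∅
  T[0,3] 'abaa' = ∅
  T[1,4] 'baab' = {A,S}
  T[0,4] 'abaab' = {S}

S ∈ T[0,4] ⇒ YES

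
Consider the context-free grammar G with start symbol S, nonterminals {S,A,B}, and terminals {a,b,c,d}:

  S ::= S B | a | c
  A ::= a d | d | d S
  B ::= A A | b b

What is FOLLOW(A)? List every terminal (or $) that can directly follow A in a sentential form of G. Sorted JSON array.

FIRST iteration:
[1]
  A via A→a d: +{a}
  A via A→d: +{d}
  B via B→A A: +{a,d}
  B via B→b b: +{b}
  S via S→a: +{a}
  S via S→c: +{c}
  FIRST[S]={a,c}  FIRST[A]={a,d}  FIRST[B]={a,b,d}
[2] — fixpoint
  FIRST[S]={a,c}  FIRST[A]={a,d}  FIRST[B]={a,b,d}

FOLLOW iteration:
FOLLOW(S) := {$}
pass 1:
  B→A A: FOLLOW(A) ⊇ FIRST(A) = {a,d}; new: +{a,d}
  S→S B: FOLLOW(S) ⊇ FIRST(B) = {a,b,d}; new: +{a,b,d}
  S→S B: FOLLOW(B) ⊇ FOLLOW(S) ⊇ {$,a,b,d}; new: +{$,a,b,d}
  S: {$,a,b,d}  A: {a,d}  B: {$,a,b,d}
pass 2:
  B→A A: FOLLOW(A) ⊇ FOLLOW(B) ⊇ {$,a,b,d}; new: +{$,b}
  S: {$,a,b,d}  A: {$,a,b,d}  B: {$,a,b,d}
pass 3: — fixpoint
  S: {$,a,b,d}  A: {$,a,b,d}  B: {$,a,b,d}

FOLLOW(A) = ["$", "a", "b", "d"]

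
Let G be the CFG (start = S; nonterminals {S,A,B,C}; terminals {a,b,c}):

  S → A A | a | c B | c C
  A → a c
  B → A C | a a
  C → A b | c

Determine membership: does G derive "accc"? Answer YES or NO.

Convert to CNF:
  S -> A A | T1 B | T1 C | a
  A -> T0 T1
  B -> A C | T0 T0
  C -> A T2 | c
  T0 -> a
  T1 -> c
  T2 -> b

CYK table (by increasing span):
  cell(0,0) a: {S,T0}  orig:{S}
  cell(1,1) c: {C,T1}  orig:{C}
  cell(2,2) c: {C,T1}  orig:{C}
  cell(3,3) c: {C,T1}  orig:{C}
  cell(0,1) ac: {A}
  cell(1,2) cc: {S}
  cell(2,3) cc: {S}
  cell(0,2) acc: {B}
  cell(1,3) ccc: ∅
  cell(0,3) accc: ∅

S ∉ T[0,3] ⇒ NO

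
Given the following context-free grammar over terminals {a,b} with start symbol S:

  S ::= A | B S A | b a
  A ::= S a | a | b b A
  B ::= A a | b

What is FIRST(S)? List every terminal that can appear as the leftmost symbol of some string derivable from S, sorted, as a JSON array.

Compute FIRST by fixpoint:
[1]
  A via A→a: +{a}
  A via A→b b A: +{b}
  B via B→A a: +{a,b}
  S via S→A: +{a,b}
  S: {a,b}  A: {a,b}  B: {a,b}
[2] (stable)
  S: {a,b}  A: {a,b}  B: {a,b}

FIRST(S) = ["a", "b"]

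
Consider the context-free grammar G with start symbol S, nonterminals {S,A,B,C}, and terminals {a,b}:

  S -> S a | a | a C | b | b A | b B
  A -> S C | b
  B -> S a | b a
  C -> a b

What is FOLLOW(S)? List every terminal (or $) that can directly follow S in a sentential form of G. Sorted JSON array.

Compute FIRST by fixpoint:
pass 1:
  A via A→b: +{b}
  B via B→b a: +{b}
  C via C→a b: +{a}
  S via S→a: +{a}
  S via S→b: +{b}
  FIRST[S]={a,b}  FIRST[A]={b}  FIRST[B]={b}  FIRST[C]={a}
pass 2:
  A via A→S C: +{a}
  B via B→S a: +{a}
  FIRST[S]={a,b}  FIRST[A]={a,b}  FIRST[B]={a,b}  FIRST[C]={a}
pass 3: — fixpoint
  FIRST[S]={a,b}  FIRST[A]={a,b}  FIRST[B]={a,b}  FIRST[C]={a}

FOLLOW iteration:
seed FOLLOW(S) with $
iter 1:
  A→S C: FOLLOW(S) ⊇ FIRST(C) = {a}; new: +{a}
  S→a C: FOLLOW(C) ⊇ FOLLOW(S) ⊇ {$,a}; new: +{$,a}
  S→b A: FOLLOW(A) ⊇ FOLLOW(S) ⊇ {$,a}; new: +{$,a}
  S→b B: FOLLOW(B) ⊇ FOLLOW(S) ⊇ {$,a}; new: +{$,a}
  FOLLOW[S]={$,a}  FOLLOW[A]={$,a}  FOLLOW[B]={$,a}  FOLLOW[C]={$,a}
iter 2: (stable)
  FOLLOW[S]={$,a}  FOLLOW[A]={$,a}  FOLLOW[B]={$,a}  FOLLOW[C]={$,a}

FOLLOW(S) = ["$", "a"]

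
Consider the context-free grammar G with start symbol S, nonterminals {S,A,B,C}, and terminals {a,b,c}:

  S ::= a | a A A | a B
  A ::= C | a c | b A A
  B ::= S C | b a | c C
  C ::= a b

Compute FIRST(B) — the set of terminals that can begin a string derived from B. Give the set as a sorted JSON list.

FIRST sets, iterate to fixpoint:
iter 1:
  A via A→a c: +{a}
  A via A→b A A: +{b}
  B via B→b a: +{b}
  B via B→c C: +{c}
  C via C→a b: +{a}
  S via S→a: +{a}
  FIRST[S]={a}  FIRST[A]={a,b}  FIRST[B]={b,c}  FIRST[C]={a}
iter 2:
  B via B→S C: +{a}
  FIRST[S]={a}  FIRST[A]={a,b}  FIRST[B]={a,b,c}  FIRST[C]={a}
iter 3: (no change)
  FIRST[S]={a}  FIRST[A]={a,b}  FIRST[B]={a,b,c}  FIRST[C]={a}

FIRST(B) = ["a", "b", "c"]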